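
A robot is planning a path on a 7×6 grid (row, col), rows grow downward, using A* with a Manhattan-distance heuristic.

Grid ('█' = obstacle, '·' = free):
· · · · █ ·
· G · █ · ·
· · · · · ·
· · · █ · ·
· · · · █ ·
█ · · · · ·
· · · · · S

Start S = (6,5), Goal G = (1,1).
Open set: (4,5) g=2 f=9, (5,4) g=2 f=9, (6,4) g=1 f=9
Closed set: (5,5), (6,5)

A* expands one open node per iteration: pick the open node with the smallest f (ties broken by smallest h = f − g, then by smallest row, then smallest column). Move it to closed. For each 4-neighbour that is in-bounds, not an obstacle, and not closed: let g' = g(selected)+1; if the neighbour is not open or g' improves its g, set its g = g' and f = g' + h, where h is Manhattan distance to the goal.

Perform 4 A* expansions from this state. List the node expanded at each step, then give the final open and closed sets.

step 1: expand (4,5) (f=9, h=7) → closed; open now [(3,5) g=3 f=9, (5,4) g=2 f=9, (6,4) g=1 f=9]
step 2: expand (3,5) (f=9, h=6) → closed; open now [(2,5) g=4 f=9, (3,4) g=4 f=9, (5,4) g=2 f=9, (6,4) g=1 f=9]
step 3: expand (2,5) (f=9, h=5) → closed; open now [(1,5) g=5 f=9, (2,4) g=5 f=9, (3,4) g=4 f=9, (5,4) g=2 f=9, (6,4) g=1 f=9]
step 4: expand (1,5) (f=9, h=4) → closed; open now [(0,5) g=6 f=11, (1,4) g=6 f=9, (2,4) g=5 f=9, (3,4) g=4 f=9, (5,4) g=2 f=9, (6,4) g=1 f=9]

order=[(4,5) → (3,5) → (2,5) → (1,5)]; open=[(0,5) g=6 f=11, (1,4) g=6 f=9, (2,4) g=5 f=9, (3,4) g=4 f=9, (5,4) g=2 f=9, (6,4) g=1 f=9]; closed=[(1,5), (2,5), (3,5), (4,5), (5,5), (6,5)]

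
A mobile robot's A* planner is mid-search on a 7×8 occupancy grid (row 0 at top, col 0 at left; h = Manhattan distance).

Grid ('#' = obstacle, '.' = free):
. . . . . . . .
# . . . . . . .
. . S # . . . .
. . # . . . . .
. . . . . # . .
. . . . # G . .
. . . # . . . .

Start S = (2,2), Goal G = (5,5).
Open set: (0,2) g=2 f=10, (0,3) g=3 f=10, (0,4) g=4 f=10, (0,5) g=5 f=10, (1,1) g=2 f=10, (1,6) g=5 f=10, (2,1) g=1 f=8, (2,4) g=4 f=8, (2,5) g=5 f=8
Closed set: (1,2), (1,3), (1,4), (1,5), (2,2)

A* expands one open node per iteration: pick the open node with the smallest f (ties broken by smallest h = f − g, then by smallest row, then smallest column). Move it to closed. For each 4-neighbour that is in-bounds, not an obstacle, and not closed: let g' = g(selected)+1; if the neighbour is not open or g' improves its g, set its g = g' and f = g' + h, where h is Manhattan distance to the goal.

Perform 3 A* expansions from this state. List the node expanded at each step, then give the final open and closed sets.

step 1: expand (2,5) (f=8, h=3) → closed; open now [(0,2) g=2 f=10, (0,3) g=3 f=10, (0,4) g=4 f=10, (0,5) g=5 f=10, (1,1) g=2 f=10, (1,6) g=5 f=10, (2,1) g=1 f=8, (2,4) g=4 f=8, (2,6) g=6 f=10, (3,5) g=6 f=8]
step 2: expand (3,5) (f=8, h=2) → closed; open now [(0,2) g=2 f=10, (0,3) g=3 f=10, (0,4) g=4 f=10, (0,5) g=5 f=10, (1,1) g=2 f=10, (1,6) g=5 f=10, (2,1) g=1 f=8, (2,4) g=4 f=8, (2,6) g=6 f=10, (3,4) g=7 f=10, (3,6) g=7 f=10]
step 3: expand (2,4) (f=8, h=4) → closed; open now [(0,2) g=2 f=10, (0,3) g=3 f=10, (0,4) g=4 f=10, (0,5) g=5 f=10, (1,1) g=2 f=10, (1,6) g=5 f=10, (2,1) g=1 f=8, (2,6) g=6 f=10, (3,4) g=5 f=8, (3,6) g=7 f=10]

order=[(2,5) → (3,5) → (2,4)]; open=[(0,2) g=2 f=10, (0,3) g=3 f=10, (0,4) g=4 f=10, (0,5) g=5 f=10, (1,1) g=2 f=10, (1,6) g=5 f=10, (2,1) g=1 f=8, (2,6) g=6 f=10, (3,4) g=5 f=8, (3,6) g=7 f=10]; closed=[(1,2), (1,3), (1,4), (1,5), (2,2), (2,4), (2,5), (3,5)]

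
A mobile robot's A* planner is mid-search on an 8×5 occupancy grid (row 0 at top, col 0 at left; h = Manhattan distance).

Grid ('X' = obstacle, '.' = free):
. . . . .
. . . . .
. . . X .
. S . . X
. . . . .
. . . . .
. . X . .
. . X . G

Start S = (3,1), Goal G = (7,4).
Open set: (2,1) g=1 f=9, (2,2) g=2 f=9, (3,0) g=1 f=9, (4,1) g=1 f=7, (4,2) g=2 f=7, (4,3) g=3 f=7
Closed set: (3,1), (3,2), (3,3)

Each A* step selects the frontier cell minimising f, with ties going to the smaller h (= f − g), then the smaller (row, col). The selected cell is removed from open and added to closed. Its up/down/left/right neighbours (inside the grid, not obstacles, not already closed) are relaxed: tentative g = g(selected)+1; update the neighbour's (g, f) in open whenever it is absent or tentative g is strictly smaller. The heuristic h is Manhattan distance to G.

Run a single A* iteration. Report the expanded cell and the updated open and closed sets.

step 1: expand (4,3) (f=7, h=4) → closed; open now [(2,1) g=1 f=9, (2,2) g=2 f=9, (3,0) g=1 f=9, (4,1) g=1 f=7, (4,2) g=2 f=7, (4,4) g=4 f=7, (5,3) g=4 f=7]

expanded=(4,3); open=[(2,1) g=1 f=9, (2,2) g=2 f=9, (3,0) g=1 f=9, (4,1) g=1 f=7, (4,2) g=2 f=7, (4,4) g=4 f=7, (5,3) g=4 f=7]; closed=[(3,1), (3,2), (3,3), (4,3)]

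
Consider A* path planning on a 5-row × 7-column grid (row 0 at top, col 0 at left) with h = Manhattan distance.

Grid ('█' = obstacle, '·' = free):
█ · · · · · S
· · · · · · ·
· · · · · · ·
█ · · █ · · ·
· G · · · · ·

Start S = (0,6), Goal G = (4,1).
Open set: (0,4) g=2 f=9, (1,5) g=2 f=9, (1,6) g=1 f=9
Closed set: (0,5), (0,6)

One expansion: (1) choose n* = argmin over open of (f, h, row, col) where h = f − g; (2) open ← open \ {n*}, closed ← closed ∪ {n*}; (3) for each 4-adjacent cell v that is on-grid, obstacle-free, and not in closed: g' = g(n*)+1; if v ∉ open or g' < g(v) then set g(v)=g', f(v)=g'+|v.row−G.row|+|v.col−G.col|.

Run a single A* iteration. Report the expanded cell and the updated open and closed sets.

expanded=(0,4); open=[(0,3) g=3 f=9, (1,4) g=3 f=9, (1,5) g=2 f=9, (1,6) g=1 f=9]; closed=[(0,4), (0,5), (0,6)]

step 1: expand (0,4) (f=9, h=7) → closed; open now [(0,3) g=3 f=9, (1,4) g=3 f=9, (1,5) g=2 f=9, (1,6) g=1 f=9]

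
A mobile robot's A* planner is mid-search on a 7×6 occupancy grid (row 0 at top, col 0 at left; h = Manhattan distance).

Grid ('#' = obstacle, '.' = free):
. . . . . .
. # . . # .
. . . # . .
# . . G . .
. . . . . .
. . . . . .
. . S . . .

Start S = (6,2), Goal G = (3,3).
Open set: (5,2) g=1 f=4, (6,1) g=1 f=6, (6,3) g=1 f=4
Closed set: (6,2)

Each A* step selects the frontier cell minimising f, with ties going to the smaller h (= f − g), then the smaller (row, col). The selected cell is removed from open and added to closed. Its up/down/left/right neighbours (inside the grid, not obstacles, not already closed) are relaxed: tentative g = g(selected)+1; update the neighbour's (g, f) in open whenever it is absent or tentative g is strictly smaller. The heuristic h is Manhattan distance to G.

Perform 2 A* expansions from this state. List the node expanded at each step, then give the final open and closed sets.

step 1: expand (5,2) (f=4, h=3) → closed; open now [(4,2) g=2 f=4, (5,1) g=2 f=6, (5,3) g=2 f=4, (6,1) g=1 f=6, (6,3) g=1 f=4]
step 2: expand (4,2) (f=4, h=2) → closed; open now [(3,2) g=3 f=4, (4,1) g=3 f=6, (4,3) g=3 f=4, (5,1) g=2 f=6, (5,3) g=2 f=4, (6,1) g=1 f=6, (6,3) g=1 f=4]

order=[(5,2) → (4,2)]; open=[(3,2) g=3 f=4, (4,1) g=3 f=6, (4,3) g=3 f=4, (5,1) g=2 f=6, (5,3) g=2 f=4, (6,1) g=1 f=6, (6,3) g=1 f=4]; closed=[(4,2), (5,2), (6,2)]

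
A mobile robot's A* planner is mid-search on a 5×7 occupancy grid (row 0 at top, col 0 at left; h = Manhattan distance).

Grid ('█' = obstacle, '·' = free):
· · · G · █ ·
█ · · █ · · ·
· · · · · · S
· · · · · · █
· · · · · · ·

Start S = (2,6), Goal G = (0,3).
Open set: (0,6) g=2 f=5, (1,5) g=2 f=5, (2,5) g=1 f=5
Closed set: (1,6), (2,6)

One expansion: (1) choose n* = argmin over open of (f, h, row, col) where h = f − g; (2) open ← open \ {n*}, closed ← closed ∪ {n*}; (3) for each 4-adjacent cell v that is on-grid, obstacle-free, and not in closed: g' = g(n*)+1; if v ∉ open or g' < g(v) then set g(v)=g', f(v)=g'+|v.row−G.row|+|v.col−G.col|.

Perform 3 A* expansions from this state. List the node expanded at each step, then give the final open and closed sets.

step 1: expand (0,6) (f=5, h=3) → closed; open now [(1,5) g=2 f=5, (2,5) g=1 f=5]
step 2: expand (1,5) (f=5, h=3) → closed; open now [(1,4) g=3 f=5, (2,5) g=1 f=5]
step 3: expand (1,4) (f=5, h=2) → closed; open now [(0,4) g=4 f=5, (2,4) g=4 f=7, (2,5) g=1 f=5]

order=[(0,6) → (1,5) → (1,4)]; open=[(0,4) g=4 f=5, (2,4) g=4 f=7, (2,5) g=1 f=5]; closed=[(0,6), (1,4), (1,5), (1,6), (2,6)]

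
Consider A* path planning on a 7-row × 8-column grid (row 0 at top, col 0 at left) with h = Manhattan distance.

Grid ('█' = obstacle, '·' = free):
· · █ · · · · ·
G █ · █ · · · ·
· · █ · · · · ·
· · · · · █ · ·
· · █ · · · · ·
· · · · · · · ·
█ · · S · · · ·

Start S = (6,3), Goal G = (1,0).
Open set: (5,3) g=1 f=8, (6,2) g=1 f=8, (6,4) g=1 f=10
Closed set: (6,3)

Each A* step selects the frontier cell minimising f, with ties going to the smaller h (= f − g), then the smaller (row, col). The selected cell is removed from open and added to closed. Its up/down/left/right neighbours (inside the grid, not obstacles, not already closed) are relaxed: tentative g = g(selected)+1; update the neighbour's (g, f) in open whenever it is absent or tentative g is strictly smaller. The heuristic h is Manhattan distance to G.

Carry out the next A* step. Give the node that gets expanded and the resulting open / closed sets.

step 1: expand (5,3) (f=8, h=7) → closed; open now [(4,3) g=2 f=8, (5,2) g=2 f=8, (5,4) g=2 f=10, (6,2) g=1 f=8, (6,4) g=1 f=10]

expanded=(5,3); open=[(4,3) g=2 f=8, (5,2) g=2 f=8, (5,4) g=2 f=10, (6,2) g=1 f=8, (6,4) g=1 f=10]; closed=[(5,3), (6,3)]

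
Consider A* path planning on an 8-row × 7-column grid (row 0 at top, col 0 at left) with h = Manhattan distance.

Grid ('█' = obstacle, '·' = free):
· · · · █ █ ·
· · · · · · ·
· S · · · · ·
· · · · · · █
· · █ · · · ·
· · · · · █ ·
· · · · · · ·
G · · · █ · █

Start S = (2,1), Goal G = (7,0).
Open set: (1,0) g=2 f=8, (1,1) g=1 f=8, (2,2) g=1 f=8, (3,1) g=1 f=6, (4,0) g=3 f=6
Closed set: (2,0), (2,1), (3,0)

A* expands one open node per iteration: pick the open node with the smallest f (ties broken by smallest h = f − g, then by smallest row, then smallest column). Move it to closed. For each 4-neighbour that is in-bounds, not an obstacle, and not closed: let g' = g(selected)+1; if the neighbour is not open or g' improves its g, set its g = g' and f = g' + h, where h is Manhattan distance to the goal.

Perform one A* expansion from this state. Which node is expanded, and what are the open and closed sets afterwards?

step 1: expand (4,0) (f=6, h=3) → closed; open now [(1,0) g=2 f=8, (1,1) g=1 f=8, (2,2) g=1 f=8, (3,1) g=1 f=6, (4,1) g=4 f=8, (5,0) g=4 f=6]

expanded=(4,0); open=[(1,0) g=2 f=8, (1,1) g=1 f=8, (2,2) g=1 f=8, (3,1) g=1 f=6, (4,1) g=4 f=8, (5,0) g=4 f=6]; closed=[(2,0), (2,1), (3,0), (4,0)]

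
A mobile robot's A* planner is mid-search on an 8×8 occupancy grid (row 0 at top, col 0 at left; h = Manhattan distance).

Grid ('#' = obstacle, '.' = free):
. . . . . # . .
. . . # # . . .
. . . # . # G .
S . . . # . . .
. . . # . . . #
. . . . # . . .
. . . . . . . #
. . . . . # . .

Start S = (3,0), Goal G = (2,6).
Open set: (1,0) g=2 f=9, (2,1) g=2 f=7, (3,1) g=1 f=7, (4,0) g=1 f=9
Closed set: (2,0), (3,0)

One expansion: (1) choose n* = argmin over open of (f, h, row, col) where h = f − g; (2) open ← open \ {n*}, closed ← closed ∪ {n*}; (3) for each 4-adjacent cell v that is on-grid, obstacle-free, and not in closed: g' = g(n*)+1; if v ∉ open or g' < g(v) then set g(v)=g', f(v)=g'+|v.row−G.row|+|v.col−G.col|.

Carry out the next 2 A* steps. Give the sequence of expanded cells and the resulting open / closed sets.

order=[(2,1) → (2,2)]; open=[(1,0) g=2 f=9, (1,1) g=3 f=9, (1,2) g=4 f=9, (3,1) g=1 f=7, (3,2) g=4 f=9, (4,0) g=1 f=9]; closed=[(2,0), (2,1), (2,2), (3,0)]

step 1: expand (2,1) (f=7, h=5) → closed; open now [(1,0) g=2 f=9, (1,1) g=3 f=9, (2,2) g=3 f=7, (3,1) g=1 f=7, (4,0) g=1 f=9]
step 2: expand (2,2) (f=7, h=4) → closed; open now [(1,0) g=2 f=9, (1,1) g=3 f=9, (1,2) g=4 f=9, (3,1) g=1 f=7, (3,2) g=4 f=9, (4,0) g=1 f=9]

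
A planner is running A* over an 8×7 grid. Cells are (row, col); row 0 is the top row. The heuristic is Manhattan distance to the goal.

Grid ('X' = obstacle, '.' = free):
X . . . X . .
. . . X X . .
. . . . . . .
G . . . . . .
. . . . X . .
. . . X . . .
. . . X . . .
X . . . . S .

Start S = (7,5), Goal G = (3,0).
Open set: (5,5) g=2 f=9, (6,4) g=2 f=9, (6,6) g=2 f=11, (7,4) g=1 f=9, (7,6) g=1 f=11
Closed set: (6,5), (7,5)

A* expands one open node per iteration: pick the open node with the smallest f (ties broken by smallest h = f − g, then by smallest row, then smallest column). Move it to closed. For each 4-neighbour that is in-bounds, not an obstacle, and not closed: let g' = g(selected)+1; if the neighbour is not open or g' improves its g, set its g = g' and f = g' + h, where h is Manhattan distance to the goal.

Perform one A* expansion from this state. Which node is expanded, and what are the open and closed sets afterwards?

expanded=(5,5); open=[(4,5) g=3 f=9, (5,4) g=3 f=9, (5,6) g=3 f=11, (6,4) g=2 f=9, (6,6) g=2 f=11, (7,4) g=1 f=9, (7,6) g=1 f=11]; closed=[(5,5), (6,5), (7,5)]

step 1: expand (5,5) (f=9, h=7) → closed; open now [(4,5) g=3 f=9, (5,4) g=3 f=9, (5,6) g=3 f=11, (6,4) g=2 f=9, (6,6) g=2 f=11, (7,4) g=1 f=9, (7,6) g=1 f=11]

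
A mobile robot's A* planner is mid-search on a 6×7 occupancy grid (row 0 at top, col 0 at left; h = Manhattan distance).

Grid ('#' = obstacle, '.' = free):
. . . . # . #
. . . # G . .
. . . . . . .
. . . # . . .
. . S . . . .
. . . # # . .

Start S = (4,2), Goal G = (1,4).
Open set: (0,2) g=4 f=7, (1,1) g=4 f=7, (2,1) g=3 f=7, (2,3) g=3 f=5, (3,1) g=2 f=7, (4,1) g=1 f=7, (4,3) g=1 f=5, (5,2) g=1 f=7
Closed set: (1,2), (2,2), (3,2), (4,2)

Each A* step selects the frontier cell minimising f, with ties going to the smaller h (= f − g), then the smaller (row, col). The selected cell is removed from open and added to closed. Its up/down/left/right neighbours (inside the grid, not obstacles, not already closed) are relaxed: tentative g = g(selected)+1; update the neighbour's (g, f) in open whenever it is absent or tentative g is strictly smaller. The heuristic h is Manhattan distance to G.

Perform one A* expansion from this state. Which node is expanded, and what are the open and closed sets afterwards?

step 1: expand (2,3) (f=5, h=2) → closed; open now [(0,2) g=4 f=7, (1,1) g=4 f=7, (2,1) g=3 f=7, (2,4) g=4 f=5, (3,1) g=2 f=7, (4,1) g=1 f=7, (4,3) g=1 f=5, (5,2) g=1 f=7]

expanded=(2,3); open=[(0,2) g=4 f=7, (1,1) g=4 f=7, (2,1) g=3 f=7, (2,4) g=4 f=5, (3,1) g=2 f=7, (4,1) g=1 f=7, (4,3) g=1 f=5, (5,2) g=1 f=7]; closed=[(1,2), (2,2), (2,3), (3,2), (4,2)]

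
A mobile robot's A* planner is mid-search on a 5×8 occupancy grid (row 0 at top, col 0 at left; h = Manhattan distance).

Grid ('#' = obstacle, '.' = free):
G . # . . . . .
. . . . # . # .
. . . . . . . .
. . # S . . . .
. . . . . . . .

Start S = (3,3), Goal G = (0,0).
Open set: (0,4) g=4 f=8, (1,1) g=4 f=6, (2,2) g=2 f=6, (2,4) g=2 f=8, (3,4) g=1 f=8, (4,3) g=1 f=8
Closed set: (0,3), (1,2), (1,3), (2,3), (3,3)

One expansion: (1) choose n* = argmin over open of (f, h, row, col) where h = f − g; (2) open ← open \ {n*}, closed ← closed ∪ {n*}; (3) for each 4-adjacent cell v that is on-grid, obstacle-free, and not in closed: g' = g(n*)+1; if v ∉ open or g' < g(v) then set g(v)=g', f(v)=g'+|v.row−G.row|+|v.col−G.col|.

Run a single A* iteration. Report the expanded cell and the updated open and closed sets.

step 1: expand (1,1) (f=6, h=2) → closed; open now [(0,1) g=5 f=6, (0,4) g=4 f=8, (1,0) g=5 f=6, (2,1) g=5 f=8, (2,2) g=2 f=6, (2,4) g=2 f=8, (3,4) g=1 f=8, (4,3) g=1 f=8]

expanded=(1,1); open=[(0,1) g=5 f=6, (0,4) g=4 f=8, (1,0) g=5 f=6, (2,1) g=5 f=8, (2,2) g=2 f=6, (2,4) g=2 f=8, (3,4) g=1 f=8, (4,3) g=1 f=8]; closed=[(0,3), (1,1), (1,2), (1,3), (2,3), (3,3)]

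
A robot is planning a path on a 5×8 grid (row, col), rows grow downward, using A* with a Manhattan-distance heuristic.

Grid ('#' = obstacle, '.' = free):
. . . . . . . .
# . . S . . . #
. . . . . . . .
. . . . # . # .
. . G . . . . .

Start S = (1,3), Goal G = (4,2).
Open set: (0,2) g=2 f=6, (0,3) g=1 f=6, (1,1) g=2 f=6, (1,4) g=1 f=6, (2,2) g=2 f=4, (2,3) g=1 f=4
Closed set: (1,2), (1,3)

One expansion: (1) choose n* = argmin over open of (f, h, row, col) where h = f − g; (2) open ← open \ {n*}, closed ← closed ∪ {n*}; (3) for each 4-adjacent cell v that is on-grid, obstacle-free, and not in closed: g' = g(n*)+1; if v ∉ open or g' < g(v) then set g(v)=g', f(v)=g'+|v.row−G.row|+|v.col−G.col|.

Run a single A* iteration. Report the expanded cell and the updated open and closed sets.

expanded=(2,2); open=[(0,2) g=2 f=6, (0,3) g=1 f=6, (1,1) g=2 f=6, (1,4) g=1 f=6, (2,1) g=3 f=6, (2,3) g=1 f=4, (3,2) g=3 f=4]; closed=[(1,2), (1,3), (2,2)]

step 1: expand (2,2) (f=4, h=2) → closed; open now [(0,2) g=2 f=6, (0,3) g=1 f=6, (1,1) g=2 f=6, (1,4) g=1 f=6, (2,1) g=3 f=6, (2,3) g=1 f=4, (3,2) g=3 f=4]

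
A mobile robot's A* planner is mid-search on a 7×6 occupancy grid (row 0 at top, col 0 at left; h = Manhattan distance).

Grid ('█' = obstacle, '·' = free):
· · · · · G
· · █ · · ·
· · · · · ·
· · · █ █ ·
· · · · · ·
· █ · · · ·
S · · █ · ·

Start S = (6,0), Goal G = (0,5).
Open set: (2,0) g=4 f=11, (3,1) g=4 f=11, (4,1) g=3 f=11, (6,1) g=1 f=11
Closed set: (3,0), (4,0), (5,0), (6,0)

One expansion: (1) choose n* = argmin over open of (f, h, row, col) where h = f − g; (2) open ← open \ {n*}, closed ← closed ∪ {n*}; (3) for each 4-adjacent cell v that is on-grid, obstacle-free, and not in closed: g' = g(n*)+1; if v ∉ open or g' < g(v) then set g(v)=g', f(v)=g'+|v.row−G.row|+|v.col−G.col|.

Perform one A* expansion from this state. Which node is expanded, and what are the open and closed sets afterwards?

expanded=(2,0); open=[(1,0) g=5 f=11, (2,1) g=5 f=11, (3,1) g=4 f=11, (4,1) g=3 f=11, (6,1) g=1 f=11]; closed=[(2,0), (3,0), (4,0), (5,0), (6,0)]

step 1: expand (2,0) (f=11, h=7) → closed; open now [(1,0) g=5 f=11, (2,1) g=5 f=11, (3,1) g=4 f=11, (4,1) g=3 f=11, (6,1) g=1 f=11]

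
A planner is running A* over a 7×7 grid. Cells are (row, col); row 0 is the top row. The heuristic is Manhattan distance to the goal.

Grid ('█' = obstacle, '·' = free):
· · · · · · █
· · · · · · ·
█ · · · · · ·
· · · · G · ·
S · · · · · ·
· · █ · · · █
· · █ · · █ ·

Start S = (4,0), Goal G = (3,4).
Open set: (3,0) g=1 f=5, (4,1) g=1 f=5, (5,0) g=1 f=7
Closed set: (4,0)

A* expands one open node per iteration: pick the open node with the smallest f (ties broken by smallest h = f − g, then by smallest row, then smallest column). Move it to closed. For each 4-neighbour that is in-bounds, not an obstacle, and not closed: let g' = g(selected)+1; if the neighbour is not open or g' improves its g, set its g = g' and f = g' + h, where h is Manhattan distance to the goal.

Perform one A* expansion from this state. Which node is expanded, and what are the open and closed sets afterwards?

step 1: expand (3,0) (f=5, h=4) → closed; open now [(3,1) g=2 f=5, (4,1) g=1 f=5, (5,0) g=1 f=7]

expanded=(3,0); open=[(3,1) g=2 f=5, (4,1) g=1 f=5, (5,0) g=1 f=7]; closed=[(3,0), (4,0)]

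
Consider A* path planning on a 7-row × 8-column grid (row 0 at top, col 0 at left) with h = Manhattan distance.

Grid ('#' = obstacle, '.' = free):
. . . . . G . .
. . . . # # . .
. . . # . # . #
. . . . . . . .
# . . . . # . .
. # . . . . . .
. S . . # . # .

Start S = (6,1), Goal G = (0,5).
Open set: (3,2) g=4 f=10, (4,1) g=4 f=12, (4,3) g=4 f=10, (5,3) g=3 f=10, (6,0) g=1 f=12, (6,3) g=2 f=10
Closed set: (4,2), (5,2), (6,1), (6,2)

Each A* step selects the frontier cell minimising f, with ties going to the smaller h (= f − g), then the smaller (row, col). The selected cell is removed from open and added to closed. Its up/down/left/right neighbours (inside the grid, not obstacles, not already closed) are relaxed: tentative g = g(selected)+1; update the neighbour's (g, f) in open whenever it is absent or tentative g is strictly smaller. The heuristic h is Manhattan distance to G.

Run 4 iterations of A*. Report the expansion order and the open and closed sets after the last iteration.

step 1: expand (3,2) (f=10, h=6) → closed; open now [(2,2) g=5 f=10, (3,1) g=5 f=12, (3,3) g=5 f=10, (4,1) g=4 f=12, (4,3) g=4 f=10, (5,3) g=3 f=10, (6,0) g=1 f=12, (6,3) g=2 f=10]
step 2: expand (2,2) (f=10, h=5) → closed; open now [(1,2) g=6 f=10, (2,1) g=6 f=12, (3,1) g=5 f=12, (3,3) g=5 f=10, (4,1) g=4 f=12, (4,3) g=4 f=10, (5,3) g=3 f=10, (6,0) g=1 f=12, (6,3) g=2 f=10]
step 3: expand (1,2) (f=10, h=4) → closed; open now [(0,2) g=7 f=10, (1,1) g=7 f=12, (1,3) g=7 f=10, (2,1) g=6 f=12, (3,1) g=5 f=12, (3,3) g=5 f=10, (4,1) g=4 f=12, (4,3) g=4 f=10, (5,3) g=3 f=10, (6,0) g=1 f=12, (6,3) g=2 f=10]
step 4: expand (0,2) (f=10, h=3) → closed; open now [(0,1) g=8 f=12, (0,3) g=8 f=10, (1,1) g=7 f=12, (1,3) g=7 f=10, (2,1) g=6 f=12, (3,1) g=5 f=12, (3,3) g=5 f=10, (4,1) g=4 f=12, (4,3) g=4 f=10, (5,3) g=3 f=10, (6,0) g=1 f=12, (6,3) g=2 f=10]

order=[(3,2) → (2,2) → (1,2) → (0,2)]; open=[(0,1) g=8 f=12, (0,3) g=8 f=10, (1,1) g=7 f=12, (1,3) g=7 f=10, (2,1) g=6 f=12, (3,1) g=5 f=12, (3,3) g=5 f=10, (4,1) g=4 f=12, (4,3) g=4 f=10, (5,3) g=3 f=10, (6,0) g=1 f=12, (6,3) g=2 f=10]; closed=[(0,2), (1,2), (2,2), (3,2), (4,2), (5,2), (6,1), (6,2)]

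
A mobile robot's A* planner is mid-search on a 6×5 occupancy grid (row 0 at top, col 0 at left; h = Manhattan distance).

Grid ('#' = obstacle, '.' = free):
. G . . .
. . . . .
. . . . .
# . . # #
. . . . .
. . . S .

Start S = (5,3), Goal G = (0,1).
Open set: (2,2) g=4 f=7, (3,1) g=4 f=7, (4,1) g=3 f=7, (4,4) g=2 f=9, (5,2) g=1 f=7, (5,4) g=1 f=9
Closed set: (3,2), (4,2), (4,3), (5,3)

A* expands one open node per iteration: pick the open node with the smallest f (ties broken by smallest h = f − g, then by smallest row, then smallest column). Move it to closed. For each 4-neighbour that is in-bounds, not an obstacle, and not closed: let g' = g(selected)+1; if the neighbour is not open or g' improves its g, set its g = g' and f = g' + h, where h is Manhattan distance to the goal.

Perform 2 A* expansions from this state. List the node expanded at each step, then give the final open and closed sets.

step 1: expand (2,2) (f=7, h=3) → closed; open now [(1,2) g=5 f=7, (2,1) g=5 f=7, (2,3) g=5 f=9, (3,1) g=4 f=7, (4,1) g=3 f=7, (4,4) g=2 f=9, (5,2) g=1 f=7, (5,4) g=1 f=9]
step 2: expand (1,2) (f=7, h=2) → closed; open now [(0,2) g=6 f=7, (1,1) g=6 f=7, (1,3) g=6 f=9, (2,1) g=5 f=7, (2,3) g=5 f=9, (3,1) g=4 f=7, (4,1) g=3 f=7, (4,4) g=2 f=9, (5,2) g=1 f=7, (5,4) g=1 f=9]

order=[(2,2) → (1,2)]; open=[(0,2) g=6 f=7, (1,1) g=6 f=7, (1,3) g=6 f=9, (2,1) g=5 f=7, (2,3) g=5 f=9, (3,1) g=4 f=7, (4,1) g=3 f=7, (4,4) g=2 f=9, (5,2) g=1 f=7, (5,4) g=1 f=9]; closed=[(1,2), (2,2), (3,2), (4,2), (4,3), (5,3)]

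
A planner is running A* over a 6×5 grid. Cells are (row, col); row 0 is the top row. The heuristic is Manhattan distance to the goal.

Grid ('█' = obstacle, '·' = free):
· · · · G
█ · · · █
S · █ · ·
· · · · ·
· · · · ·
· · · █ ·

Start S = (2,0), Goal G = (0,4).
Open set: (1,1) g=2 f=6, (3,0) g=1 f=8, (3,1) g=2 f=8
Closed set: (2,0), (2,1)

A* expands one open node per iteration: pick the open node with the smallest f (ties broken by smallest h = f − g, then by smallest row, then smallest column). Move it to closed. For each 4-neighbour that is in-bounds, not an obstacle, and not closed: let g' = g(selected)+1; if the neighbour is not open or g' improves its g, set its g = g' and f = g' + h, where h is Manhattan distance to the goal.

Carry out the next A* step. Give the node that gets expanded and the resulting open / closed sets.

expanded=(1,1); open=[(0,1) g=3 f=6, (1,2) g=3 f=6, (3,0) g=1 f=8, (3,1) g=2 f=8]; closed=[(1,1), (2,0), (2,1)]

step 1: expand (1,1) (f=6, h=4) → closed; open now [(0,1) g=3 f=6, (1,2) g=3 f=6, (3,0) g=1 f=8, (3,1) g=2 f=8]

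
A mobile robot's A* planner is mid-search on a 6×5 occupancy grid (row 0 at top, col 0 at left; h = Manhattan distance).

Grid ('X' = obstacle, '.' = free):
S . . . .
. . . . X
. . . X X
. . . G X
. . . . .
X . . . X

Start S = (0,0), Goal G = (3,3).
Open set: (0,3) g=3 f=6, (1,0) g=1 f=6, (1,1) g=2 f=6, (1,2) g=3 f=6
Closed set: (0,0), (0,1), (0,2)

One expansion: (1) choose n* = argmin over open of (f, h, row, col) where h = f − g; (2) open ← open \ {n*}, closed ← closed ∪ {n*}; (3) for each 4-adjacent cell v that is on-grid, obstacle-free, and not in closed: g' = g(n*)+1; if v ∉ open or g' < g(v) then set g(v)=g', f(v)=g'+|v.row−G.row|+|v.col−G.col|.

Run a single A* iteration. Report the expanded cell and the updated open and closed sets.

expanded=(0,3); open=[(0,4) g=4 f=8, (1,0) g=1 f=6, (1,1) g=2 f=6, (1,2) g=3 f=6, (1,3) g=4 f=6]; closed=[(0,0), (0,1), (0,2), (0,3)]

step 1: expand (0,3) (f=6, h=3) → closed; open now [(0,4) g=4 f=8, (1,0) g=1 f=6, (1,1) g=2 f=6, (1,2) g=3 f=6, (1,3) g=4 f=6]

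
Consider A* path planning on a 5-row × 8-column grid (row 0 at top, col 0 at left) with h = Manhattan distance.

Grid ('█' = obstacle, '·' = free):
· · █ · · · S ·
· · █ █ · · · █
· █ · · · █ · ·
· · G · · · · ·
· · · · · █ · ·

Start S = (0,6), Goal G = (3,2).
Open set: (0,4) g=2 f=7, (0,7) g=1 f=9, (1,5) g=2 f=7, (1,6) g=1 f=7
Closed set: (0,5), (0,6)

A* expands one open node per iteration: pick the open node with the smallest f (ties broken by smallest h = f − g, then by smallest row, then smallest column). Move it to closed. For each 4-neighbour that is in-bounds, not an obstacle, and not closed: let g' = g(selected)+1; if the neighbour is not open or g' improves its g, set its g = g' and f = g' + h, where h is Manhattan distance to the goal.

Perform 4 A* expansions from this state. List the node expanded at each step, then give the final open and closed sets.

step 1: expand (0,4) (f=7, h=5) → closed; open now [(0,3) g=3 f=7, (0,7) g=1 f=9, (1,4) g=3 f=7, (1,5) g=2 f=7, (1,6) g=1 f=7]
step 2: expand (0,3) (f=7, h=4) → closed; open now [(0,7) g=1 f=9, (1,4) g=3 f=7, (1,5) g=2 f=7, (1,6) g=1 f=7]
step 3: expand (1,4) (f=7, h=4) → closed; open now [(0,7) g=1 f=9, (1,5) g=2 f=7, (1,6) g=1 f=7, (2,4) g=4 f=7]
step 4: expand (2,4) (f=7, h=3) → closed; open now [(0,7) g=1 f=9, (1,5) g=2 f=7, (1,6) g=1 f=7, (2,3) g=5 f=7, (3,4) g=5 f=7]

order=[(0,4) → (0,3) → (1,4) → (2,4)]; open=[(0,7) g=1 f=9, (1,5) g=2 f=7, (1,6) g=1 f=7, (2,3) g=5 f=7, (3,4) g=5 f=7]; closed=[(0,3), (0,4), (0,5), (0,6), (1,4), (2,4)]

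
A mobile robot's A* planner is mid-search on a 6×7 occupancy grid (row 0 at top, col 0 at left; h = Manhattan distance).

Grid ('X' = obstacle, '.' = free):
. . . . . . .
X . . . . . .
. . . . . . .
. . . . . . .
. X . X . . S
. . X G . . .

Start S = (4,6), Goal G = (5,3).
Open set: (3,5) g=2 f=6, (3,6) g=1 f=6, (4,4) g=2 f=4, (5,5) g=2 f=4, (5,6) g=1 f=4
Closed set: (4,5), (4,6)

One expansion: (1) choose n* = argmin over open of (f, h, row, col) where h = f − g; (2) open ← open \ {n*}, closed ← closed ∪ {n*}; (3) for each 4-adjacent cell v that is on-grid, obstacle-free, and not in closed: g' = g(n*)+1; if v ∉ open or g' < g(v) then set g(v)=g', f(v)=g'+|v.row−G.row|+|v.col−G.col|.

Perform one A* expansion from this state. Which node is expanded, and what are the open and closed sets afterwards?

step 1: expand (4,4) (f=4, h=2) → closed; open now [(3,4) g=3 f=6, (3,5) g=2 f=6, (3,6) g=1 f=6, (5,4) g=3 f=4, (5,5) g=2 f=4, (5,6) g=1 f=4]

expanded=(4,4); open=[(3,4) g=3 f=6, (3,5) g=2 f=6, (3,6) g=1 f=6, (5,4) g=3 f=4, (5,5) g=2 f=4, (5,6) g=1 f=4]; closed=[(4,4), (4,5), (4,6)]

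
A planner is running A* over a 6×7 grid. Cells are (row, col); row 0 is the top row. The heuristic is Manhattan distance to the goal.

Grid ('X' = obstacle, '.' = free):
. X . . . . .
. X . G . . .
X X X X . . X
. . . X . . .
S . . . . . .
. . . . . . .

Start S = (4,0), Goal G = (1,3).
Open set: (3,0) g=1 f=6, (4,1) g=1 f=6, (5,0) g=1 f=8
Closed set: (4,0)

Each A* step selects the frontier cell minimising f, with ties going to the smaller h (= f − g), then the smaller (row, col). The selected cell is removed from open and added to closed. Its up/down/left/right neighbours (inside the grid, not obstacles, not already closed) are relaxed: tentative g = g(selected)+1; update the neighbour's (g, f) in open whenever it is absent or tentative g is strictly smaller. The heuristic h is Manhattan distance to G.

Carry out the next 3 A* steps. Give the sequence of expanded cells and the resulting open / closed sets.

step 1: expand (3,0) (f=6, h=5) → closed; open now [(3,1) g=2 f=6, (4,1) g=1 f=6, (5,0) g=1 f=8]
step 2: expand (3,1) (f=6, h=4) → closed; open now [(3,2) g=3 f=6, (4,1) g=1 f=6, (5,0) g=1 f=8]
step 3: expand (3,2) (f=6, h=3) → closed; open now [(4,1) g=1 f=6, (4,2) g=4 f=8, (5,0) g=1 f=8]

order=[(3,0) → (3,1) → (3,2)]; open=[(4,1) g=1 f=6, (4,2) g=4 f=8, (5,0) g=1 f=8]; closed=[(3,0), (3,1), (3,2), (4,0)]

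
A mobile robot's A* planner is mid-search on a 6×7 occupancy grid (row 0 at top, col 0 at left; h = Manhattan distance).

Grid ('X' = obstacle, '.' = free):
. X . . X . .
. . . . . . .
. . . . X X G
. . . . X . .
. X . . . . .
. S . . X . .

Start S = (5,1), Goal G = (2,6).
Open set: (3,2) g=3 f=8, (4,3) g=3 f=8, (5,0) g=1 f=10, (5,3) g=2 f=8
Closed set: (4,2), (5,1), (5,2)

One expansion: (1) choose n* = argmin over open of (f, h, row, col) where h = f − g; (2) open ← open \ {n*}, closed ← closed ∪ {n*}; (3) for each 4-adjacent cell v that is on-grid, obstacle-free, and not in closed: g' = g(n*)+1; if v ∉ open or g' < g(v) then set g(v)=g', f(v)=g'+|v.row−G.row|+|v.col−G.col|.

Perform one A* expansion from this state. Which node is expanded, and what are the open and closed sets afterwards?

step 1: expand (3,2) (f=8, h=5) → closed; open now [(2,2) g=4 f=8, (3,1) g=4 f=10, (3,3) g=4 f=8, (4,3) g=3 f=8, (5,0) g=1 f=10, (5,3) g=2 f=8]

expanded=(3,2); open=[(2,2) g=4 f=8, (3,1) g=4 f=10, (3,3) g=4 f=8, (4,3) g=3 f=8, (5,0) g=1 f=10, (5,3) g=2 f=8]; closed=[(3,2), (4,2), (5,1), (5,2)]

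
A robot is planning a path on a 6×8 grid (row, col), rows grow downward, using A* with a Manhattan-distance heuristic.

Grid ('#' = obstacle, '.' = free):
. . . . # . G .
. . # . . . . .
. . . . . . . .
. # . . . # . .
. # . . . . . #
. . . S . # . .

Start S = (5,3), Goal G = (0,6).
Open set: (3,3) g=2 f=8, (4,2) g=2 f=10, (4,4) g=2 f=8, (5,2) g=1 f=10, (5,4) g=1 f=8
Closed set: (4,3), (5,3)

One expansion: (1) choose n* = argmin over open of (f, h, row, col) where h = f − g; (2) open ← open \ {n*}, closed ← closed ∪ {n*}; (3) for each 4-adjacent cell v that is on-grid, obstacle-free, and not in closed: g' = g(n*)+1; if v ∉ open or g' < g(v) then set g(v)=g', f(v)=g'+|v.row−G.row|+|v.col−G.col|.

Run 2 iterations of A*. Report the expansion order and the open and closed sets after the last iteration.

order=[(3,3) → (2,3)]; open=[(1,3) g=4 f=8, (2,2) g=4 f=10, (2,4) g=4 f=8, (3,2) g=3 f=10, (3,4) g=3 f=8, (4,2) g=2 f=10, (4,4) g=2 f=8, (5,2) g=1 f=10, (5,4) g=1 f=8]; closed=[(2,3), (3,3), (4,3), (5,3)]

step 1: expand (3,3) (f=8, h=6) → closed; open now [(2,3) g=3 f=8, (3,2) g=3 f=10, (3,4) g=3 f=8, (4,2) g=2 f=10, (4,4) g=2 f=8, (5,2) g=1 f=10, (5,4) g=1 f=8]
step 2: expand (2,3) (f=8, h=5) → closed; open now [(1,3) g=4 f=8, (2,2) g=4 f=10, (2,4) g=4 f=8, (3,2) g=3 f=10, (3,4) g=3 f=8, (4,2) g=2 f=10, (4,4) g=2 f=8, (5,2) g=1 f=10, (5,4) g=1 f=8]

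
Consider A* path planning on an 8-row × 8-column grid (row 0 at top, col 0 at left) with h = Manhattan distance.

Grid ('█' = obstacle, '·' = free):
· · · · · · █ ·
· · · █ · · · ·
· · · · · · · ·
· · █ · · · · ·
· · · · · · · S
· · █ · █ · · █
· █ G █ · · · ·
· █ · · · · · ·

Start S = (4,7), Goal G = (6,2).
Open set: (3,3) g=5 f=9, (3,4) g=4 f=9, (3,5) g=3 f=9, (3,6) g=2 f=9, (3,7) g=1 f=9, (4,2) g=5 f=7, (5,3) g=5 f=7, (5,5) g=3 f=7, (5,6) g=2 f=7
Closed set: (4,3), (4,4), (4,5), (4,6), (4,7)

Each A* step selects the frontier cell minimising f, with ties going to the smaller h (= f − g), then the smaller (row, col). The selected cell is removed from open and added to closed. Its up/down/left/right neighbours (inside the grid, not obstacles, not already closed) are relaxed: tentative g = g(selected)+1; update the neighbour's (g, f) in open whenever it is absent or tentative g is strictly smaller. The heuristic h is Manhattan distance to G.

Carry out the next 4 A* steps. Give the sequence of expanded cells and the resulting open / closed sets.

step 1: expand (4,2) (f=7, h=2) → closed; open now [(3,3) g=5 f=9, (3,4) g=4 f=9, (3,5) g=3 f=9, (3,6) g=2 f=9, (3,7) g=1 f=9, (4,1) g=6 f=9, (5,3) g=5 f=7, (5,5) g=3 f=7, (5,6) g=2 f=7]
step 2: expand (5,3) (f=7, h=2) → closed; open now [(3,3) g=5 f=9, (3,4) g=4 f=9, (3,5) g=3 f=9, (3,6) g=2 f=9, (3,7) g=1 f=9, (4,1) g=6 f=9, (5,5) g=3 f=7, (5,6) g=2 f=7]
step 3: expand (5,5) (f=7, h=4) → closed; open now [(3,3) g=5 f=9, (3,4) g=4 f=9, (3,5) g=3 f=9, (3,6) g=2 f=9, (3,7) g=1 f=9, (4,1) g=6 f=9, (5,6) g=2 f=7, (6,5) g=4 f=7]
step 4: expand (6,5) (f=7, h=3) → closed; open now [(3,3) g=5 f=9, (3,4) g=4 f=9, (3,5) g=3 f=9, (3,6) g=2 f=9, (3,7) g=1 f=9, (4,1) g=6 f=9, (5,6) g=2 f=7, (6,4) g=5 f=7, (6,6) g=5 f=9, (7,5) g=5 f=9]

order=[(4,2) → (5,3) → (5,5) → (6,5)]; open=[(3,3) g=5 f=9, (3,4) g=4 f=9, (3,5) g=3 f=9, (3,6) g=2 f=9, (3,7) g=1 f=9, (4,1) g=6 f=9, (5,6) g=2 f=7, (6,4) g=5 f=7, (6,6) g=5 f=9, (7,5) g=5 f=9]; closed=[(4,2), (4,3), (4,4), (4,5), (4,6), (4,7), (5,3), (5,5), (6,5)]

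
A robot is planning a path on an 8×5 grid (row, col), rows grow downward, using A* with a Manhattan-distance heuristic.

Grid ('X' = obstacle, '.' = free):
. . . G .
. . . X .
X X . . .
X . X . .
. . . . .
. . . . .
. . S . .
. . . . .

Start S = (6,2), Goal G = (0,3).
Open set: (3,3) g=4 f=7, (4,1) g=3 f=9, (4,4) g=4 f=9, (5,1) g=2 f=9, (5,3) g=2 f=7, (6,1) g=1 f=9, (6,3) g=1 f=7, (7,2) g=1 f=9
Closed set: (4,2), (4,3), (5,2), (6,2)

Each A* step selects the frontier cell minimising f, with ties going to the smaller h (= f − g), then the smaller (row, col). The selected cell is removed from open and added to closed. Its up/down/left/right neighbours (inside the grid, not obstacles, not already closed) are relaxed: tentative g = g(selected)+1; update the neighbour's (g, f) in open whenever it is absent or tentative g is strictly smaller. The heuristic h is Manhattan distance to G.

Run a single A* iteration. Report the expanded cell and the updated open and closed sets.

step 1: expand (3,3) (f=7, h=3) → closed; open now [(2,3) g=5 f=7, (3,4) g=5 f=9, (4,1) g=3 f=9, (4,4) g=4 f=9, (5,1) g=2 f=9, (5,3) g=2 f=7, (6,1) g=1 f=9, (6,3) g=1 f=7, (7,2) g=1 f=9]

expanded=(3,3); open=[(2,3) g=5 f=7, (3,4) g=5 f=9, (4,1) g=3 f=9, (4,4) g=4 f=9, (5,1) g=2 f=9, (5,3) g=2 f=7, (6,1) g=1 f=9, (6,3) g=1 f=7, (7,2) g=1 f=9]; closed=[(3,3), (4,2), (4,3), (5,2), (6,2)]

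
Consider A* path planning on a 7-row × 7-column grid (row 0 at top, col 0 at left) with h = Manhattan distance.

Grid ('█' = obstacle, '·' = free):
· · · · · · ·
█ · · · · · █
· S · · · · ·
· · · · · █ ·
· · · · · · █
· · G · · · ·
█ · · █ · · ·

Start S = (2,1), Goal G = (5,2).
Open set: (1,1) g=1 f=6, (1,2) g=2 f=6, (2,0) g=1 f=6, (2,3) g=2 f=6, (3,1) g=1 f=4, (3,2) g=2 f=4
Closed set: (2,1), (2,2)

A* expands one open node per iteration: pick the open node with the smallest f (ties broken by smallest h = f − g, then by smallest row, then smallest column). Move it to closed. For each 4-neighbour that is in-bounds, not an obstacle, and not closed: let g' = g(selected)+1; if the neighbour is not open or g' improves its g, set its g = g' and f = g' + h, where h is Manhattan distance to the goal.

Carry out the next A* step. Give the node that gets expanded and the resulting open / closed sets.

step 1: expand (3,2) (f=4, h=2) → closed; open now [(1,1) g=1 f=6, (1,2) g=2 f=6, (2,0) g=1 f=6, (2,3) g=2 f=6, (3,1) g=1 f=4, (3,3) g=3 f=6, (4,2) g=3 f=4]

expanded=(3,2); open=[(1,1) g=1 f=6, (1,2) g=2 f=6, (2,0) g=1 f=6, (2,3) g=2 f=6, (3,1) g=1 f=4, (3,3) g=3 f=6, (4,2) g=3 f=4]; closed=[(2,1), (2,2), (3,2)]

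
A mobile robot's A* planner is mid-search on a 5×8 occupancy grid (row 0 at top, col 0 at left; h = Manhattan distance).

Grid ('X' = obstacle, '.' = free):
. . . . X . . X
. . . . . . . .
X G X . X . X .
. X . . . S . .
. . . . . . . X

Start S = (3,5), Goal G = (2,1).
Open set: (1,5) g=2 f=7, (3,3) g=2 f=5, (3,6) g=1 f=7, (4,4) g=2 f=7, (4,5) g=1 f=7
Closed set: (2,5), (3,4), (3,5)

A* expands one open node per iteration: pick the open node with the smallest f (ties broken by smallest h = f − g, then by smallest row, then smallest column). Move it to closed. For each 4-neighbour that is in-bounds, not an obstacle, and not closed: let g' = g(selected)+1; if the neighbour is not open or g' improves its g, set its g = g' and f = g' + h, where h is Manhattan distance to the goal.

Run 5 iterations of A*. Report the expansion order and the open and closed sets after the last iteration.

order=[(3,3) → (2,3) → (3,2) → (1,3) → (1,2)]; open=[(0,2) g=6 f=9, (0,3) g=5 f=9, (1,1) g=6 f=7, (1,4) g=5 f=9, (1,5) g=2 f=7, (3,6) g=1 f=7, (4,2) g=4 f=7, (4,3) g=3 f=7, (4,4) g=2 f=7, (4,5) g=1 f=7]; closed=[(1,2), (1,3), (2,3), (2,5), (3,2), (3,3), (3,4), (3,5)]

step 1: expand (3,3) (f=5, h=3) → closed; open now [(1,5) g=2 f=7, (2,3) g=3 f=5, (3,2) g=3 f=5, (3,6) g=1 f=7, (4,3) g=3 f=7, (4,4) g=2 f=7, (4,5) g=1 f=7]
step 2: expand (2,3) (f=5, h=2) → closed; open now [(1,3) g=4 f=7, (1,5) g=2 f=7, (3,2) g=3 f=5, (3,6) g=1 f=7, (4,3) g=3 f=7, (4,4) g=2 f=7, (4,5) g=1 f=7]
step 3: expand (3,2) (f=5, h=2) → closed; open now [(1,3) g=4 f=7, (1,5) g=2 f=7, (3,6) g=1 f=7, (4,2) g=4 f=7, (4,3) g=3 f=7, (4,4) g=2 f=7, (4,5) g=1 f=7]
step 4: expand (1,3) (f=7, h=3) → closed; open now [(0,3) g=5 f=9, (1,2) g=5 f=7, (1,4) g=5 f=9, (1,5) g=2 f=7, (3,6) g=1 f=7, (4,2) g=4 f=7, (4,3) g=3 f=7, (4,4) g=2 f=7, (4,5) g=1 f=7]
step 5: expand (1,2) (f=7, h=2) → closed; open now [(0,2) g=6 f=9, (0,3) g=5 f=9, (1,1) g=6 f=7, (1,4) g=5 f=9, (1,5) g=2 f=7, (3,6) g=1 f=7, (4,2) g=4 f=7, (4,3) g=3 f=7, (4,4) g=2 f=7, (4,5) g=1 f=7]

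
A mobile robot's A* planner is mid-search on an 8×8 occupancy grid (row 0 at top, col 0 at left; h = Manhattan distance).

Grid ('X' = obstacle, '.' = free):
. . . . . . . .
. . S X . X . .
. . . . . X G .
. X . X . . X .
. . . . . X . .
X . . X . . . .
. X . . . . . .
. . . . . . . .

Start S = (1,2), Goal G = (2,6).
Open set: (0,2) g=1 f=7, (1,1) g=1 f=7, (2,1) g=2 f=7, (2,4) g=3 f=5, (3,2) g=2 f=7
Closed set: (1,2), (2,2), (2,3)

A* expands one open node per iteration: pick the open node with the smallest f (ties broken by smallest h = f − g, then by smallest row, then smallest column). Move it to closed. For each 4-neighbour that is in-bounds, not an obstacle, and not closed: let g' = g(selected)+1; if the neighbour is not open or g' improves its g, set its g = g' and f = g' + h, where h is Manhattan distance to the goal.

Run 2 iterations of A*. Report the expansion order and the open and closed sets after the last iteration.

step 1: expand (2,4) (f=5, h=2) → closed; open now [(0,2) g=1 f=7, (1,1) g=1 f=7, (1,4) g=4 f=7, (2,1) g=2 f=7, (3,2) g=2 f=7, (3,4) g=4 f=7]
step 2: expand (1,4) (f=7, h=3) → closed; open now [(0,2) g=1 f=7, (0,4) g=5 f=9, (1,1) g=1 f=7, (2,1) g=2 f=7, (3,2) g=2 f=7, (3,4) g=4 f=7]

order=[(2,4) → (1,4)]; open=[(0,2) g=1 f=7, (0,4) g=5 f=9, (1,1) g=1 f=7, (2,1) g=2 f=7, (3,2) g=2 f=7, (3,4) g=4 f=7]; closed=[(1,2), (1,4), (2,2), (2,3), (2,4)]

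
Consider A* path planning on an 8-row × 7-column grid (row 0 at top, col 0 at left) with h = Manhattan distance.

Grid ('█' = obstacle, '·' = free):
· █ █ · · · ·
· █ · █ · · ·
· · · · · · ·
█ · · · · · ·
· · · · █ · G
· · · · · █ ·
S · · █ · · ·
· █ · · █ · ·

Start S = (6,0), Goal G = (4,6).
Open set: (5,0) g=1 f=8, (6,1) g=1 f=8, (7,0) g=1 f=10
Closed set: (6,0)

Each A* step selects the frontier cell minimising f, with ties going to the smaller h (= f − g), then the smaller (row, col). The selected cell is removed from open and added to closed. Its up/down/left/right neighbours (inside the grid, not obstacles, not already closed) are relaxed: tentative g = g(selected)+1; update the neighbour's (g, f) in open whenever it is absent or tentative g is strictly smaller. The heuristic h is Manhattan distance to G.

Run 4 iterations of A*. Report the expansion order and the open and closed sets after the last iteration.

step 1: expand (5,0) (f=8, h=7) → closed; open now [(4,0) g=2 f=8, (5,1) g=2 f=8, (6,1) g=1 f=8, (7,0) g=1 f=10]
step 2: expand (4,0) (f=8, h=6) → closed; open now [(4,1) g=3 f=8, (5,1) g=2 f=8, (6,1) g=1 f=8, (7,0) g=1 f=10]
step 3: expand (4,1) (f=8, h=5) → closed; open now [(3,1) g=4 f=10, (4,2) g=4 f=8, (5,1) g=2 f=8, (6,1) g=1 f=8, (7,0) g=1 f=10]
step 4: expand (4,2) (f=8, h=4) → closed; open now [(3,1) g=4 f=10, (3,2) g=5 f=10, (4,3) g=5 f=8, (5,1) g=2 f=8, (5,2) g=5 f=10, (6,1) g=1 f=8, (7,0) g=1 f=10]

order=[(5,0) → (4,0) → (4,1) → (4,2)]; open=[(3,1) g=4 f=10, (3,2) g=5 f=10, (4,3) g=5 f=8, (5,1) g=2 f=8, (5,2) g=5 f=10, (6,1) g=1 f=8, (7,0) g=1 f=10]; closed=[(4,0), (4,1), (4,2), (5,0), (6,0)]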